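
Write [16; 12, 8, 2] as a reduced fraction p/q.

Fold from the inside: start with 2/1.
  8 + 1/2 = 17/2
  12 + 2/17 = 206/17
  16 + 17/206 = 3313/206

3313/206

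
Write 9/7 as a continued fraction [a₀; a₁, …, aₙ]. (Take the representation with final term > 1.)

[1; 3, 2]

9 = 1×7 + 2
7 = 3×2 + 1
2 = 2×1 + 0  (stop)
So 9/7 = [1; 3, 2].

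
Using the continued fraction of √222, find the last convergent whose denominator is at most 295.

√222 = [14; 1, 8, 1, 28, …] (period length 4).
Convergents:
  p_0/q_0 = 14/1
  p_1/q_1 = 15/1
  p_2/q_2 = 134/9
  p_3/q_3 = 149/10
  p_4/q_4 = 4306/289
  p_5/q_5 = 4455/299
q_4 = 289 ≤ 295 < 299 = q_5, so the answer is 4306/289.

4306/289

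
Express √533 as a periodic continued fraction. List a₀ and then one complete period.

a₀ = ⌊√533⌋ = 23.
With m₀=0, d₀=1 and mₖ₊₁ = dₖaₖ − mₖ, dₖ₊₁ = (n − mₖ₊₁²)/dₖ, aₖ₊₁ = ⌊(a₀+mₖ₊₁)/dₖ₊₁⌋:
  k=1: m=23, d=4, a=11
  k=2: m=21, d=23, a=1
  k=3: m=2, d=23, a=1
  k=4: m=21, d=4, a=11
  k=5: m=23, d=1, a=46
d=1 and a=2a₀=46 at k=5, so the next step gives (m, d) = (23, 4) again — its k=1 value — and the period has length 5.

[23; 11, 1, 1, 11, 46]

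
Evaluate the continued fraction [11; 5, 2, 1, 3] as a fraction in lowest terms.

Using pₖ = aₖpₖ₋₁ + pₖ₋₂ and qₖ = aₖqₖ₋₁ + qₖ₋₂:
  k=0: a=11, p=11, q=1
  k=1: a=5, p=56, q=5
  k=2: a=2, p=123, q=11
  k=3: a=1, p=179, q=16
  k=4: a=3, p=660, q=59

660/59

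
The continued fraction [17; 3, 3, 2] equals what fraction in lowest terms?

Using pₖ = aₖpₖ₋₁ + pₖ₋₂ and qₖ = aₖqₖ₋₁ + qₖ₋₂:
  k=0: a=17, p=17, q=1
  k=1: a=3, p=52, q=3
  k=2: a=3, p=173, q=10
  k=3: a=2, p=398, q=23

398/23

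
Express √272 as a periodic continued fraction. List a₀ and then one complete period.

a₀ = ⌊√272⌋ = 16.
With m₀=0, d₀=1 and mₖ₊₁ = dₖaₖ − mₖ, dₖ₊₁ = (n − mₖ₊₁²)/dₖ, aₖ₊₁ = ⌊(a₀+mₖ₊₁)/dₖ₊₁⌋:
  k=1: m=16, d=16, a=2
  k=2: m=16, d=1, a=32
d=1 and a=2a₀=32 at k=2, so the next step gives (m, d) = (16, 16) again — its k=1 value — and the period has length 2.

[16; 2, 32]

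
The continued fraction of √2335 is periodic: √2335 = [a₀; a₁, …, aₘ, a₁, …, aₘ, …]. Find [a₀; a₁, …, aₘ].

[48; 3, 9, 3, 96]

a₀ = ⌊√2335⌋ = 48.
With m₀=0, d₀=1 and mₖ₊₁ = dₖaₖ − mₖ, dₖ₊₁ = (n − mₖ₊₁²)/dₖ, aₖ₊₁ = ⌊(a₀+mₖ₊₁)/dₖ₊₁⌋:
  k=1: m=48, d=31, a=3
  k=2: m=45, d=10, a=9
  k=3: m=45, d=31, a=3
  k=4: m=48, d=1, a=96
d=1 and a=2a₀=96 at k=4, so the next step gives (m, d) = (48, 31) again — its k=1 value — and the period has length 4.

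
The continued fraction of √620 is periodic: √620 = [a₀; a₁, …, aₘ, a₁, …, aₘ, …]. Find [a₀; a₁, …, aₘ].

[24; 1, 8, 1, 48]

a₀ = ⌊√620⌋ = 24.
With m₀=0, d₀=1 and mₖ₊₁ = dₖaₖ − mₖ, dₖ₊₁ = (n − mₖ₊₁²)/dₖ, aₖ₊₁ = ⌊(a₀+mₖ₊₁)/dₖ₊₁⌋:
  k=1: m=24, d=44, a=1
  k=2: m=20, d=5, a=8
  k=3: m=20, d=44, a=1
  k=4: m=24, d=1, a=48
d=1 and a=2a₀=48 at k=4, so the next step gives (m, d) = (24, 44) again — its k=1 value — and the period has length 4.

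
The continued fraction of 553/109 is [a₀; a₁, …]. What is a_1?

553 = 5·109 + 8   →  a_0 = 5
109 = 13·8 + 5   →  a_1 = 13

13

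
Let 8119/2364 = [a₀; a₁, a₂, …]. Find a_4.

8119 = 3·2364 + 1027   →  a_0 = 3
2364 = 2·1027 + 310   →  a_1 = 2
1027 = 3·310 + 97   →  a_2 = 3
310 = 3·97 + 19   →  a_3 = 3
97 = 5·19 + 2   →  a_4 = 5

5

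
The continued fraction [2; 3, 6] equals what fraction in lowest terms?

44/19

Fold from the inside: start with 6/1.
  3 + 1/6 = 19/6
  2 + 6/19 = 44/19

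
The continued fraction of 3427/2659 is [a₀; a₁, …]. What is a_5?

3

3427 = 1·2659 + 768   →  a_0 = 1
2659 = 3·768 + 355   →  a_1 = 3
768 = 2·355 + 58   →  a_2 = 2
355 = 6·58 + 7   →  a_3 = 6
58 = 8·7 + 2   →  a_4 = 8
7 = 3·2 + 1   →  a_5 = 3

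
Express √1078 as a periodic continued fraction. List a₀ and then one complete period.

a₀ = ⌊√1078⌋ = 32.
With m₀=0, d₀=1 and mₖ₊₁ = dₖaₖ − mₖ, dₖ₊₁ = (n − mₖ₊₁²)/dₖ, aₖ₊₁ = ⌊(a₀+mₖ₊₁)/dₖ₊₁⌋:
  k=1: m=32, d=54, a=1
  k=2: m=22, d=11, a=4
  k=3: m=22, d=54, a=1
  k=4: m=32, d=1, a=64
d=1 and a=2a₀=64 at k=4, so the next step gives (m, d) = (32, 54) again — its k=1 value — and the period has length 4.

[32; 1, 4, 1, 64]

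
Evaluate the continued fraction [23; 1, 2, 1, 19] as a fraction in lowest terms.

Fold from the inside: start with 19/1.
  1 + 1/19 = 20/19
  2 + 19/20 = 59/20
  1 + 20/59 = 79/59
  23 + 59/79 = 1876/79

1876/79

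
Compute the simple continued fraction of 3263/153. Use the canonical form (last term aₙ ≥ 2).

[21; 3, 16, 1, 2]

3263 = 21×153 + 50
153 = 3×50 + 3
50 = 16×3 + 2
3 = 1×2 + 1
2 = 2×1 + 0  (stop)
So 3263/153 = [21; 3, 16, 1, 2].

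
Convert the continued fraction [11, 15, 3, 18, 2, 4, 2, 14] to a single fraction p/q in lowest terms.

2761962/249607

Using pₖ = aₖpₖ₋₁ + pₖ₋₂ and qₖ = aₖqₖ₋₁ + qₖ₋₂:
  k=0: a=11, p=11, q=1
  k=1: a=15, p=166, q=15
  k=2: a=3, p=509, q=46
  k=3: a=18, p=9328, q=843
  k=4: a=2, p=19165, q=1732
  k=5: a=4, p=85988, q=7771
  k=6: a=2, p=191141, q=17274
  k=7: a=14, p=2761962, q=249607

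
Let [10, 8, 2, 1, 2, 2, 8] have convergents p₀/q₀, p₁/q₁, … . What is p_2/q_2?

Using pₖ = aₖpₖ₋₁ + pₖ₋₂, qₖ = aₖqₖ₋₁ + qₖ₋₂ (with p₋₁=1, p₋₂=0, q₋₁=0, q₋₂=1):
  k=0: a=10, p=10, q=1
  k=1: a=8, p=81, q=8
  k=2: a=2, p=172, q=17

172/17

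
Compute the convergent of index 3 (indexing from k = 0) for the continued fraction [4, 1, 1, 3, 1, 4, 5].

32/7

Using pₖ = aₖpₖ₋₁ + pₖ₋₂, qₖ = aₖqₖ₋₁ + qₖ₋₂ (with p₋₁=1, p₋₂=0, q₋₁=0, q₋₂=1):
  k=0: a=4, p=4, q=1
  k=1: a=1, p=5, q=1
  k=2: a=1, p=9, q=2
  k=3: a=3, p=32, q=7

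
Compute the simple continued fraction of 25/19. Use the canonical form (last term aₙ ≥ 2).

25 = 1·19 + 6
19 = 3·6 + 1
6 = 6·1 + 0  (stop)
So 25/19 = [1; 3, 6].

[1; 3, 6]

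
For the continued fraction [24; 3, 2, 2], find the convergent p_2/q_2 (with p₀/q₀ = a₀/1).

Using pₖ = aₖpₖ₋₁ + pₖ₋₂, qₖ = aₖqₖ₋₁ + qₖ₋₂ (with p₋₁=1, p₋₂=0, q₋₁=0, q₋₂=1):
  k=0: a=24, p=24, q=1
  k=1: a=3, p=73, q=3
  k=2: a=2, p=170, q=7

170/7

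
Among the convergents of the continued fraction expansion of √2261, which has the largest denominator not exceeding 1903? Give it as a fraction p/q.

89917/1891

√2261 = [47; 1, 1, 4, 1, 1, 94, …] (period length 6).
Convergents:
  p_0/q_0 = 47/1
  p_1/q_1 = 48/1
  p_2/q_2 = 95/2
  p_3/q_3 = 428/9
  p_4/q_4 = 523/11
  p_5/q_5 = 951/20
  p_6/q_6 = 89917/1891
  p_7/q_7 = 90868/1911
q_6 = 1891 ≤ 1903 < 1911 = q_7, so the answer is 89917/1891.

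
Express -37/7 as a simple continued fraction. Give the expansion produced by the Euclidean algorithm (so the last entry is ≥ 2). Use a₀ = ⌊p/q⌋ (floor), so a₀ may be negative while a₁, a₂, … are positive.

[-6; 1, 2, 2]

-37 = -6·7 + 5
7 = 1·5 + 2
5 = 2·2 + 1
2 = 2·1 + 0  (stop)
So -37/7 = [-6; 1, 2, 2].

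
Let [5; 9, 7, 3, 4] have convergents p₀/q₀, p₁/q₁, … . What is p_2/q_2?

327/64

Using pₖ = aₖpₖ₋₁ + pₖ₋₂, qₖ = aₖqₖ₋₁ + qₖ₋₂ (with p₋₁=1, p₋₂=0, q₋₁=0, q₋₂=1):
  k=0: a=5, p=5, q=1
  k=1: a=9, p=46, q=9
  k=2: a=7, p=327, q=64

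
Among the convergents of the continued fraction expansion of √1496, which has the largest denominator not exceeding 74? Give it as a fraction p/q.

2282/59

√1496 = [38; 1, 2, 9, 2, 1, 76, …] (period length 6).
Convergents:
  p_0/q_0 = 38/1
  p_1/q_1 = 39/1
  p_2/q_2 = 116/3
  p_3/q_3 = 1083/28
  p_4/q_4 = 2282/59
  p_5/q_5 = 3365/87
q_4 = 59 ≤ 74 < 87 = q_5, so the answer is 2282/59.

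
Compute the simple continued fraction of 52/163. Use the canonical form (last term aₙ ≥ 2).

52 = 0×163 + 52
163 = 3×52 + 7
52 = 7×7 + 3
7 = 2×3 + 1
3 = 3×1 + 0  (stop)
So 52/163 = [0; 3, 7, 2, 3].

[0; 3, 7, 2, 3]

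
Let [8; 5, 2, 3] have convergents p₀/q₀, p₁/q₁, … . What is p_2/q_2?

90/11

Using pₖ = aₖpₖ₋₁ + pₖ₋₂, qₖ = aₖqₖ₋₁ + qₖ₋₂ (with p₋₁=1, p₋₂=0, q₋₁=0, q₋₂=1):
  k=0: a=8, p=8, q=1
  k=1: a=5, p=41, q=5
  k=2: a=2, p=90, q=11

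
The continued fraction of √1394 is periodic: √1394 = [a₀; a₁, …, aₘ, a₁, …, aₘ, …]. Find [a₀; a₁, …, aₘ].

[37; 2, 1, 36, 1, 2, 74]

a₀ = ⌊√1394⌋ = 37.
With m₀=0, d₀=1 and mₖ₊₁ = dₖaₖ − mₖ, dₖ₊₁ = (n − mₖ₊₁²)/dₖ, aₖ₊₁ = ⌊(a₀+mₖ₊₁)/dₖ₊₁⌋:
  k=1: m=37, d=25, a=2
  k=2: m=13, d=49, a=1
  k=3: m=36, d=2, a=36
  k=4: m=36, d=49, a=1
  k=5: m=13, d=25, a=2
  k=6: m=37, d=1, a=74
d=1 and a=2a₀=74 at k=6, so the next step gives (m, d) = (37, 25) again — its k=1 value — and the period has length 6.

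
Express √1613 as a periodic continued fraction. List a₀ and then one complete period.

a₀ = ⌊√1613⌋ = 40.
With m₀=0, d₀=1 and mₖ₊₁ = dₖaₖ − mₖ, dₖ₊₁ = (n − mₖ₊₁²)/dₖ, aₖ₊₁ = ⌊(a₀+mₖ₊₁)/dₖ₊₁⌋:
  k=1: m=40, d=13, a=6
  k=2: m=38, d=13, a=6
  k=3: m=40, d=1, a=80
d=1 and a=2a₀=80 at k=3, so the next step gives (m, d) = (40, 13) again — its k=1 value — and the period has length 3.

[40; 6, 6, 80]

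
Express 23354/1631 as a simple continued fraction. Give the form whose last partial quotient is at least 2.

[14; 3, 7, 3, 11, 2]

23354 = 14·1631 + 520
1631 = 3·520 + 71
520 = 7·71 + 23
71 = 3·23 + 2
23 = 11·2 + 1
2 = 2·1 + 0  (stop)
So 23354/1631 = [14; 3, 7, 3, 11, 2].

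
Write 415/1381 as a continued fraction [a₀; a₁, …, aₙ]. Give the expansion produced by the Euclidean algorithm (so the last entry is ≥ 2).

[0; 3, 3, 19, 2, 3]

415 = 0×1381 + 415
1381 = 3×415 + 136
415 = 3×136 + 7
136 = 19×7 + 3
7 = 2×3 + 1
3 = 3×1 + 0  (stop)
So 415/1381 = [0; 3, 3, 19, 2, 3].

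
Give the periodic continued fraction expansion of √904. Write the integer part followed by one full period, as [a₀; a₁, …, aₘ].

[30; 15, 60]

a₀ = ⌊√904⌋ = 30.
With m₀=0, d₀=1 and mₖ₊₁ = dₖaₖ − mₖ, dₖ₊₁ = (n − mₖ₊₁²)/dₖ, aₖ₊₁ = ⌊(a₀+mₖ₊₁)/dₖ₊₁⌋:
  k=1: m=30, d=4, a=15
  k=2: m=30, d=1, a=60
d=1 and a=2a₀=60 at k=2, so the next step gives (m, d) = (30, 4) again — its k=1 value — and the period has length 2.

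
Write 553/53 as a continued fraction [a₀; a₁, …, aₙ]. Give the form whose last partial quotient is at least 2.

[10; 2, 3, 3, 2]

553 = 10·53 + 23
53 = 2·23 + 7
23 = 3·7 + 2
7 = 3·2 + 1
2 = 2·1 + 0  (stop)
So 553/53 = [10; 2, 3, 3, 2].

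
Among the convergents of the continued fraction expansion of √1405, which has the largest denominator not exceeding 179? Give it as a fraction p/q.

√1405 = [37; 2, 14, 2, 74, …] (period length 4).
Convergents:
  p_0/q_0 = 37/1
  p_1/q_1 = 75/2
  p_2/q_2 = 1087/29
  p_3/q_3 = 2249/60
  p_4/q_4 = 167513/4469
q_3 = 60 ≤ 179 < 4469 = q_4, so the answer is 2249/60.

2249/60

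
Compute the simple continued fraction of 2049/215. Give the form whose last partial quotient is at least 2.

[9; 1, 1, 7, 1, 3, 3]

2049 = 9·215 + 114
215 = 1·114 + 101
114 = 1·101 + 13
101 = 7·13 + 10
13 = 1·10 + 3
10 = 3·3 + 1
3 = 3·1 + 0  (stop)
So 2049/215 = [9; 1, 1, 7, 1, 3, 3].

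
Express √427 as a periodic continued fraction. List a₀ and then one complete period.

[20; 1, 1, 1, 40]

a₀ = ⌊√427⌋ = 20.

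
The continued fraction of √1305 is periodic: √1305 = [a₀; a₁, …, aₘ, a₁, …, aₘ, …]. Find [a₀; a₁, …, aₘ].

[36; 8, 72]

a₀ = ⌊√1305⌋ = 36.
With m₀=0, d₀=1 and mₖ₊₁ = dₖaₖ − mₖ, dₖ₊₁ = (n − mₖ₊₁²)/dₖ, aₖ₊₁ = ⌊(a₀+mₖ₊₁)/dₖ₊₁⌋:
  k=1: m=36, d=9, a=8
  k=2: m=36, d=1, a=72
d=1 and a=2a₀=72 at k=2, so the next step gives (m, d) = (36, 9) again — its k=1 value — and the period has length 2.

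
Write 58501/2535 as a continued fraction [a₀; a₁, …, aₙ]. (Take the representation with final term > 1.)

[23; 12, 1, 14, 13]

58501 = 23*2535 + 196
2535 = 12*196 + 183
196 = 1*183 + 13
183 = 14*13 + 1
13 = 13*1 + 0  (stop)
So 58501/2535 = [23; 12, 1, 14, 13].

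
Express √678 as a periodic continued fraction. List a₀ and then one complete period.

[26; 26, 52]

a₀ = ⌊√678⌋ = 26.
With m₀=0, d₀=1 and mₖ₊₁ = dₖaₖ − mₖ, dₖ₊₁ = (n − mₖ₊₁²)/dₖ, aₖ₊₁ = ⌊(a₀+mₖ₊₁)/dₖ₊₁⌋:
  k=1: m=26, d=2, a=26
  k=2: m=26, d=1, a=52
d=1 and a=2a₀=52 at k=2, so the next step gives (m, d) = (26, 2) again — its k=1 value — and the period has length 2.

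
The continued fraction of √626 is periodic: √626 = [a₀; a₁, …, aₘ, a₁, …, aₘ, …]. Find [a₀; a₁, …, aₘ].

[25; 50]

a₀ = ⌊√626⌋ = 25.
With m₀=0, d₀=1 and mₖ₊₁ = dₖaₖ − mₖ, dₖ₊₁ = (n − mₖ₊₁²)/dₖ, aₖ₊₁ = ⌊(a₀+mₖ₊₁)/dₖ₊₁⌋:
  k=1: m=25, d=1, a=50
d=1 and a=2a₀=50 at k=1, so the next step gives (m, d) = (25, 1) again — its k=1 value — and the period has length 1.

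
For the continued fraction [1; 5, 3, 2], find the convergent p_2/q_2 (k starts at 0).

19/16

Using pₖ = aₖpₖ₋₁ + pₖ₋₂, qₖ = aₖqₖ₋₁ + qₖ₋₂ (with p₋₁=1, p₋₂=0, q₋₁=0, q₋₂=1):
  k=0: a=1, p=1, q=1
  k=1: a=5, p=6, q=5
  k=2: a=3, p=19, q=16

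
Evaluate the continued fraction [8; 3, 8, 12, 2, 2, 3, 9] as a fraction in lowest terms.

411838/49499

Fold from the inside: start with 9/1.
  3 + 1/9 = 28/9
  2 + 9/28 = 65/28
  2 + 28/65 = 158/65
  12 + 65/158 = 1961/158
  8 + 158/1961 = 15846/1961
  3 + 1961/15846 = 49499/15846
  8 + 15846/49499 = 411838/49499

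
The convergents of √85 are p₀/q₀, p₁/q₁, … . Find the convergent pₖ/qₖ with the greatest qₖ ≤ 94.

378/41

√85 = [9; 4, 1, 1, 4, 18, …] (period length 5).
Convergents:
  p_0/q_0 = 9/1
  p_1/q_1 = 37/4
  p_2/q_2 = 46/5
  p_3/q_3 = 83/9
  p_4/q_4 = 378/41
  p_5/q_5 = 6887/747
q_4 = 41 ≤ 94 < 747 = q_5, so the answer is 378/41.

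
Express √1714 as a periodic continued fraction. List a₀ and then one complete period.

a₀ = ⌊√1714⌋ = 41.
With m₀=0, d₀=1 and mₖ₊₁ = dₖaₖ − mₖ, dₖ₊₁ = (n − mₖ₊₁²)/dₖ, aₖ₊₁ = ⌊(a₀+mₖ₊₁)/dₖ₊₁⌋:
  k=1: m=41, d=33, a=2
  k=2: m=25, d=33, a=2
  k=3: m=41, d=1, a=82
d=1 and a=2a₀=82 at k=3, so the next step gives (m, d) = (41, 33) again — its k=1 value — and the period has length 3.

[41; 2, 2, 82]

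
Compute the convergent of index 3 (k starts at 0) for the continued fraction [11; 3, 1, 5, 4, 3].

259/23

Using pₖ = aₖpₖ₋₁ + pₖ₋₂, qₖ = aₖqₖ₋₁ + qₖ₋₂ (with p₋₁=1, p₋₂=0, q₋₁=0, q₋₂=1):
  k=0: a=11, p=11, q=1
  k=1: a=3, p=34, q=3
  k=2: a=1, p=45, q=4
  k=3: a=5, p=259, q=23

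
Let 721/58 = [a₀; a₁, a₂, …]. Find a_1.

2

721 = 12·58 + 25   →  a_0 = 12
58 = 2·25 + 8   →  a_1 = 2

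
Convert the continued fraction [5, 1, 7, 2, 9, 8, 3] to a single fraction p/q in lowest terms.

23975/4076

Using pₖ = aₖpₖ₋₁ + pₖ₋₂ and qₖ = aₖqₖ₋₁ + qₖ₋₂:
  k=0: a=5, p=5, q=1
  k=1: a=1, p=6, q=1
  k=2: a=7, p=47, q=8
  k=3: a=2, p=100, q=17
  k=4: a=9, p=947, q=161
  k=5: a=8, p=7676, q=1305
  k=6: a=3, p=23975, q=4076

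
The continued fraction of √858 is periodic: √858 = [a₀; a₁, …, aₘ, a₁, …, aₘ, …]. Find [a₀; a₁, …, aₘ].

[29; 3, 2, 3, 58]

a₀ = ⌊√858⌋ = 29.
With m₀=0, d₀=1 and mₖ₊₁ = dₖaₖ − mₖ, dₖ₊₁ = (n − mₖ₊₁²)/dₖ, aₖ₊₁ = ⌊(a₀+mₖ₊₁)/dₖ₊₁⌋:
  k=1: m=29, d=17, a=3
  k=2: m=22, d=22, a=2
  k=3: m=22, d=17, a=3
  k=4: m=29, d=1, a=58
d=1 and a=2a₀=58 at k=4, so the next step gives (m, d) = (29, 17) again — its k=1 value — and the period has length 4.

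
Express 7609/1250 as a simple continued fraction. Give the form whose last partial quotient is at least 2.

7609 = 6·1250 + 109
1250 = 11·109 + 51
109 = 2·51 + 7
51 = 7·7 + 2
7 = 3·2 + 1
2 = 2·1 + 0  (stop)
So 7609/1250 = [6; 11, 2, 7, 3, 2].

[6; 11, 2, 7, 3, 2]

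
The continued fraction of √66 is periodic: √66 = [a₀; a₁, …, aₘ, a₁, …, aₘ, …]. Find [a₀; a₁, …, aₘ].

a₀ = ⌊√66⌋ = 8.
With m₀=0, d₀=1 and mₖ₊₁ = dₖaₖ − mₖ, dₖ₊₁ = (n − mₖ₊₁²)/dₖ, aₖ₊₁ = ⌊(a₀+mₖ₊₁)/dₖ₊₁⌋:
  k=1: m=8, d=2, a=8
  k=2: m=8, d=1, a=16
d=1 and a=2a₀=16 at k=2, so the next step gives (m, d) = (8, 2) again — its k=1 value — and the period has length 2.

[8; 8, 16]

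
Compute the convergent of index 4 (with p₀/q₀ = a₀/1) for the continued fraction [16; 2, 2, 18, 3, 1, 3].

Using pₖ = aₖpₖ₋₁ + pₖ₋₂, qₖ = aₖqₖ₋₁ + qₖ₋₂ (with p₋₁=1, p₋₂=0, q₋₁=0, q₋₂=1):
  k=0: a=16, p=16, q=1
  k=1: a=2, p=33, q=2
  k=2: a=2, p=82, q=5
  k=3: a=18, p=1509, q=92
  k=4: a=3, p=4609, q=281

4609/281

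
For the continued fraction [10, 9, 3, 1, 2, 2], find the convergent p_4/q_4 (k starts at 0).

Using pₖ = aₖpₖ₋₁ + pₖ₋₂, qₖ = aₖqₖ₋₁ + qₖ₋₂ (with p₋₁=1, p₋₂=0, q₋₁=0, q₋₂=1):
  k=0: a=10, p=10, q=1
  k=1: a=9, p=91, q=9
  k=2: a=3, p=283, q=28
  k=3: a=1, p=374, q=37
  k=4: a=2, p=1031, q=102

1031/102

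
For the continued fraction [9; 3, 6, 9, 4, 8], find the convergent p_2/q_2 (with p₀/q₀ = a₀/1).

177/19

Using pₖ = aₖpₖ₋₁ + pₖ₋₂, qₖ = aₖqₖ₋₁ + qₖ₋₂ (with p₋₁=1, p₋₂=0, q₋₁=0, q₋₂=1):
  k=0: a=9, p=9, q=1
  k=1: a=3, p=28, q=3
  k=2: a=6, p=177, q=19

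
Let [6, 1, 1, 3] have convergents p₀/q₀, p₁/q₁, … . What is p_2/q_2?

Using pₖ = aₖpₖ₋₁ + pₖ₋₂, qₖ = aₖqₖ₋₁ + qₖ₋₂ (with p₋₁=1, p₋₂=0, q₋₁=0, q₋₂=1):
  k=0: a=6, p=6, q=1
  k=1: a=1, p=7, q=1
  k=2: a=1, p=13, q=2

13/2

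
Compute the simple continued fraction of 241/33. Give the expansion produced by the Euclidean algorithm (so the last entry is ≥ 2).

241 = 7×33 + 10
33 = 3×10 + 3
10 = 3×3 + 1
3 = 3×1 + 0  (stop)
So 241/33 = [7; 3, 3, 3].

[7; 3, 3, 3]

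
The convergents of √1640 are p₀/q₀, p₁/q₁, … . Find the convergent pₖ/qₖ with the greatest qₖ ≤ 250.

6520/161

√1640 = [40; 2, 80, …] (period length 2).
Convergents:
  p_0/q_0 = 40/1
  p_1/q_1 = 81/2
  p_2/q_2 = 6520/161
  p_3/q_3 = 13121/324
q_2 = 161 ≤ 250 < 324 = q_3, so the answer is 6520/161.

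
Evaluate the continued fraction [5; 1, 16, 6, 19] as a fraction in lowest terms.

11729/1974

Fold from the inside: start with 19/1.
  6 + 1/19 = 115/19
  16 + 19/115 = 1859/115
  1 + 115/1859 = 1974/1859
  5 + 1859/1974 = 11729/1974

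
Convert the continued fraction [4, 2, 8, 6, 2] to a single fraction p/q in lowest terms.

1006/225

Using pₖ = aₖpₖ₋₁ + pₖ₋₂ and qₖ = aₖqₖ₋₁ + qₖ₋₂:
  k=0: a=4, p=4, q=1
  k=1: a=2, p=9, q=2
  k=2: a=8, p=76, q=17
  k=3: a=6, p=465, q=104
  k=4: a=2, p=1006, q=225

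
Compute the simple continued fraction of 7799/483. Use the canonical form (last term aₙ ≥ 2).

[16; 6, 1, 4, 14]

7799 = 16×483 + 71
483 = 6×71 + 57
71 = 1×57 + 14
57 = 4×14 + 1
14 = 14×1 + 0  (stop)
So 7799/483 = [16; 6, 1, 4, 14].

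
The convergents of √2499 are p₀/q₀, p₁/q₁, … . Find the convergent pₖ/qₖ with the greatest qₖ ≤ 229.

√2499 = [49; 1, 98, …] (period length 2).
Convergents:
  p_0/q_0 = 49/1
  p_1/q_1 = 50/1
  p_2/q_2 = 4949/99
  p_3/q_3 = 4999/100
  p_4/q_4 = 494851/9899
q_3 = 100 ≤ 229 < 9899 = q_4, so the answer is 4999/100.

4999/100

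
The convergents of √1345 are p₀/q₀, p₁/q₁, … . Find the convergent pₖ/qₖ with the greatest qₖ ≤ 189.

4841/132

√1345 = [36; 1, 2, 14, 2, 1, 72, …] (period length 6).
Convergents:
  p_0/q_0 = 36/1
  p_1/q_1 = 37/1
  p_2/q_2 = 110/3
  p_3/q_3 = 1577/43
  p_4/q_4 = 3264/89
  p_5/q_5 = 4841/132
  p_6/q_6 = 351816/9593
q_5 = 132 ≤ 189 < 9593 = q_6, so the answer is 4841/132.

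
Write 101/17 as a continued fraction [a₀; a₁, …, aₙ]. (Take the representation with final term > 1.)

101 = 5·17 + 16
17 = 1·16 + 1
16 = 16·1 + 0  (stop)
So 101/17 = [5; 1, 16].

[5; 1, 16]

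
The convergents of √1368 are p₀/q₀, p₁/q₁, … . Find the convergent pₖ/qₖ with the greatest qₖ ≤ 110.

2737/74

√1368 = [36; 1, 72, …] (period length 2).
Convergents:
  p_0/q_0 = 36/1
  p_1/q_1 = 37/1
  p_2/q_2 = 2700/73
  p_3/q_3 = 2737/74
  p_4/q_4 = 199764/5401
q_3 = 74 ≤ 110 < 5401 = q_4, so the answer is 2737/74.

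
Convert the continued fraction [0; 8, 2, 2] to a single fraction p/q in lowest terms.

Using pₖ = aₖpₖ₋₁ + pₖ₋₂ and qₖ = aₖqₖ₋₁ + qₖ₋₂:
  k=0: a=0, p=0, q=1
  k=1: a=8, p=1, q=8
  k=2: a=2, p=2, q=17
  k=3: a=2, p=5, q=42

5/42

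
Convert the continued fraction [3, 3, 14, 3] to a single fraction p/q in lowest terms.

Fold from the inside: start with 3/1.
  14 + 1/3 = 43/3
  3 + 3/43 = 132/43
  3 + 43/132 = 439/132

439/132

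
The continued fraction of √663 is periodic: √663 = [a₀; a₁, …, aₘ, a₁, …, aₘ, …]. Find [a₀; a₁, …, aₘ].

[25; 1, 2, 1, 50]

a₀ = ⌊√663⌋ = 25.
With m₀=0, d₀=1 and mₖ₊₁ = dₖaₖ − mₖ, dₖ₊₁ = (n − mₖ₊₁²)/dₖ, aₖ₊₁ = ⌊(a₀+mₖ₊₁)/dₖ₊₁⌋:
  k=1: m=25, d=38, a=1
  k=2: m=13, d=13, a=2
  k=3: m=13, d=38, a=1
  k=4: m=25, d=1, a=50
d=1 and a=2a₀=50 at k=4, so the next step gives (m, d) = (25, 38) again — its k=1 value — and the period has length 4.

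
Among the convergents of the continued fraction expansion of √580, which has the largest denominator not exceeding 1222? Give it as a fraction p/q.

13896/577

√580 = [24; 12, 48, …] (period length 2).
Convergents:
  p_0/q_0 = 24/1
  p_1/q_1 = 289/12
  p_2/q_2 = 13896/577
  p_3/q_3 = 167041/6936
q_2 = 577 ≤ 1222 < 6936 = q_3, so the answer is 13896/577.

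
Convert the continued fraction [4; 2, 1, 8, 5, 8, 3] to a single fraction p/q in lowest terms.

14789/3403

Using pₖ = aₖpₖ₋₁ + pₖ₋₂ and qₖ = aₖqₖ₋₁ + qₖ₋₂:
  k=0: a=4, p=4, q=1
  k=1: a=2, p=9, q=2
  k=2: a=1, p=13, q=3
  k=3: a=8, p=113, q=26
  k=4: a=5, p=578, q=133
  k=5: a=8, p=4737, q=1090
  k=6: a=3, p=14789, q=3403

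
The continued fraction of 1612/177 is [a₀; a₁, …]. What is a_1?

9

1612 = 9·177 + 19   →  a_0 = 9
177 = 9·19 + 6   →  a_1 = 9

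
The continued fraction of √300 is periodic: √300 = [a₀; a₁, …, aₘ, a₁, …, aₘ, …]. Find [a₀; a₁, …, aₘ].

[17; 3, 8, 3, 34]

a₀ = ⌊√300⌋ = 17.
With m₀=0, d₀=1 and mₖ₊₁ = dₖaₖ − mₖ, dₖ₊₁ = (n − mₖ₊₁²)/dₖ, aₖ₊₁ = ⌊(a₀+mₖ₊₁)/dₖ₊₁⌋:
  k=1: m=17, d=11, a=3
  k=2: m=16, d=4, a=8
  k=3: m=16, d=11, a=3
  k=4: m=17, d=1, a=34
d=1 and a=2a₀=34 at k=4, so the next step gives (m, d) = (17, 11) again — its k=1 value — and the period has length 4.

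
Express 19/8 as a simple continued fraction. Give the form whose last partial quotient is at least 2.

19 = 2*8 + 3
8 = 2*3 + 2
3 = 1*2 + 1
2 = 2*1 + 0  (stop)
So 19/8 = [2; 2, 1, 2].

[2; 2, 1, 2]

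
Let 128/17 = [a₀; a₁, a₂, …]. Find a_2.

1

128 = 7·17 + 9   →  a_0 = 7
17 = 1·9 + 8   →  a_1 = 1
9 = 1·8 + 1   →  a_2 = 1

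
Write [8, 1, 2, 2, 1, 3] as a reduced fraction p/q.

Using pₖ = aₖpₖ₋₁ + pₖ₋₂ and qₖ = aₖqₖ₋₁ + qₖ₋₂:
  k=0: a=8, p=8, q=1
  k=1: a=1, p=9, q=1
  k=2: a=2, p=26, q=3
  k=3: a=2, p=61, q=7
  k=4: a=1, p=87, q=10
  k=5: a=3, p=322, q=37

322/37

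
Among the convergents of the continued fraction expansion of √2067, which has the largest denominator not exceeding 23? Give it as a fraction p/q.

591/13

√2067 = [45; 2, 6, 2, 90, …] (period length 4).
Convergents:
  p_0/q_0 = 45/1
  p_1/q_1 = 91/2
  p_2/q_2 = 591/13
  p_3/q_3 = 1273/28
q_2 = 13 ≤ 23 < 28 = q_3, so the answer is 591/13.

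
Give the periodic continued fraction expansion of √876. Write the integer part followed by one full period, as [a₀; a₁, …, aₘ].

a₀ = ⌊√876⌋ = 29.
With m₀=0, d₀=1 and mₖ₊₁ = dₖaₖ − mₖ, dₖ₊₁ = (n − mₖ₊₁²)/dₖ, aₖ₊₁ = ⌊(a₀+mₖ₊₁)/dₖ₊₁⌋:
  k=1: m=29, d=35, a=1
  k=2: m=6, d=24, a=1
  k=3: m=18, d=23, a=2
  k=4: m=28, d=4, a=14
  k=5: m=28, d=23, a=2
  k=6: m=18, d=24, a=1
  k=7: m=6, d=35, a=1
  k=8: m=29, d=1, a=58
d=1 and a=2a₀=58 at k=8, so the next step gives (m, d) = (29, 35) again — its k=1 value — and the period has length 8.

[29; 1, 1, 2, 14, 2, 1, 1, 58]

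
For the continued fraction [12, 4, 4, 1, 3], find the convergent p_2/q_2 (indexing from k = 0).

208/17

Using pₖ = aₖpₖ₋₁ + pₖ₋₂, qₖ = aₖqₖ₋₁ + qₖ₋₂ (with p₋₁=1, p₋₂=0, q₋₁=0, q₋₂=1):
  k=0: a=12, p=12, q=1
  k=1: a=4, p=49, q=4
  k=2: a=4, p=208, q=17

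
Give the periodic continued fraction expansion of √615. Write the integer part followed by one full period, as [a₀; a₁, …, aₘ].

[24; 1, 3, 1, 48]

a₀ = ⌊√615⌋ = 24.
With m₀=0, d₀=1 and mₖ₊₁ = dₖaₖ − mₖ, dₖ₊₁ = (n − mₖ₊₁²)/dₖ, aₖ₊₁ = ⌊(a₀+mₖ₊₁)/dₖ₊₁⌋:
  k=1: m=24, d=39, a=1
  k=2: m=15, d=10, a=3
  k=3: m=15, d=39, a=1
  k=4: m=24, d=1, a=48
d=1 and a=2a₀=48 at k=4, so the next step gives (m, d) = (24, 39) again — its k=1 value — and the period has length 4.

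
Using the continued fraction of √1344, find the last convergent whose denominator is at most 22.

110/3

√1344 = [36; 1, 1, 1, 17, 1, 1, 1, 72, …] (period length 8).
Convergents:
  p_0/q_0 = 36/1
  p_1/q_1 = 37/1
  p_2/q_2 = 73/2
  p_3/q_3 = 110/3
  p_4/q_4 = 1943/53
q_3 = 3 ≤ 22 < 53 = q_4, so the answer is 110/3.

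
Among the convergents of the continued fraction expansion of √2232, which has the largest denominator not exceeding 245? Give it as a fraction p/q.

7937/168

√2232 = [47; 4, 10, 4, 94, …] (period length 4).
Convergents:
  p_0/q_0 = 47/1
  p_1/q_1 = 189/4
  p_2/q_2 = 1937/41
  p_3/q_3 = 7937/168
  p_4/q_4 = 748015/15833
q_3 = 168 ≤ 245 < 15833 = q_4, so the answer is 7937/168.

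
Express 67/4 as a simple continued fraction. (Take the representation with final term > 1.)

[16; 1, 3]

67 = 16*4 + 3
4 = 1*3 + 1
3 = 3*1 + 0  (stop)
So 67/4 = [16; 1, 3].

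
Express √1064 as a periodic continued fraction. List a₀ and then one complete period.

a₀ = ⌊√1064⌋ = 32.
With m₀=0, d₀=1 and mₖ₊₁ = dₖaₖ − mₖ, dₖ₊₁ = (n − mₖ₊₁²)/dₖ, aₖ₊₁ = ⌊(a₀+mₖ₊₁)/dₖ₊₁⌋:
  k=1: m=32, d=40, a=1
  k=2: m=8, d=25, a=1
  k=3: m=17, d=31, a=1
  k=4: m=14, d=28, a=1
  k=5: m=14, d=31, a=1
  k=6: m=17, d=25, a=1
  k=7: m=8, d=40, a=1
  k=8: m=32, d=1, a=64
d=1 and a=2a₀=64 at k=8, so the next step gives (m, d) = (32, 40) again — its k=1 value — and the period has length 8.

[32; 1, 1, 1, 1, 1, 1, 1, 64]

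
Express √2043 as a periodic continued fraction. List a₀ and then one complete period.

a₀ = ⌊√2043⌋ = 45.
With m₀=0, d₀=1 and mₖ₊₁ = dₖaₖ − mₖ, dₖ₊₁ = (n − mₖ₊₁²)/dₖ, aₖ₊₁ = ⌊(a₀+mₖ₊₁)/dₖ₊₁⌋:
  k=1: m=45, d=18, a=5
  k=2: m=45, d=1, a=90
d=1 and a=2a₀=90 at k=2, so the next step gives (m, d) = (45, 18) again — its k=1 value — and the period has length 2.

[45; 5, 90]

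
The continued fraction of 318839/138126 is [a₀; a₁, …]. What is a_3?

9

318839 = 2·138126 + 42587   →  a_0 = 2
138126 = 3·42587 + 10365   →  a_1 = 3
42587 = 4·10365 + 1127   →  a_2 = 4
10365 = 9·1127 + 222   →  a_3 = 9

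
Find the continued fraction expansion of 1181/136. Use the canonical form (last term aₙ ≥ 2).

1181 = 8·136 + 93
136 = 1·93 + 43
93 = 2·43 + 7
43 = 6·7 + 1
7 = 7·1 + 0  (stop)
So 1181/136 = [8; 1, 2, 6, 7].

[8; 1, 2, 6, 7]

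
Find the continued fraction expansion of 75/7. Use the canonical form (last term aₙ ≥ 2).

[10; 1, 2, 2]

75 = 10×7 + 5
7 = 1×5 + 2
5 = 2×2 + 1
2 = 2×1 + 0  (stop)
So 75/7 = [10; 1, 2, 2].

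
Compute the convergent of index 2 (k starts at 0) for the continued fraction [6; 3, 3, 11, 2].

Using pₖ = aₖpₖ₋₁ + pₖ₋₂, qₖ = aₖqₖ₋₁ + qₖ₋₂ (with p₋₁=1, p₋₂=0, q₋₁=0, q₋₂=1):
  k=0: a=6, p=6, q=1
  k=1: a=3, p=19, q=3
  k=2: a=3, p=63, q=10

63/10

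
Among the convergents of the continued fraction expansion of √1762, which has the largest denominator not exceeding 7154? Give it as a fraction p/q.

148050/3527

√1762 = [41; 1, 40, 1, 82, …] (period length 4).
Convergents:
  p_0/q_0 = 41/1
  p_1/q_1 = 42/1
  p_2/q_2 = 1721/41
  p_3/q_3 = 1763/42
  p_4/q_4 = 146287/3485
  p_5/q_5 = 148050/3527
  p_6/q_6 = 6068287/144565
q_5 = 3527 ≤ 7154 < 144565 = q_6, so the answer is 148050/3527.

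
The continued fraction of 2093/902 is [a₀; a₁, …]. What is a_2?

2093 = 2·902 + 289   →  a_0 = 2
902 = 3·289 + 35   →  a_1 = 3
289 = 8·35 + 9   →  a_2 = 8

8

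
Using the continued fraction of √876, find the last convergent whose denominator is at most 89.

√876 = [29; 1, 1, 2, 14, 2, 1, 1, 58, …] (period length 8).
Convergents:
  p_0/q_0 = 29/1
  p_1/q_1 = 30/1
  p_2/q_2 = 59/2
  p_3/q_3 = 148/5
  p_4/q_4 = 2131/72
  p_5/q_5 = 4410/149
q_4 = 72 ≤ 89 < 149 = q_5, so the answer is 2131/72.

2131/72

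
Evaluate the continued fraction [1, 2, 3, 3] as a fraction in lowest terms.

Using pₖ = aₖpₖ₋₁ + pₖ₋₂ and qₖ = aₖqₖ₋₁ + qₖ₋₂:
  k=0: a=1, p=1, q=1
  k=1: a=2, p=3, q=2
  k=2: a=3, p=10, q=7
  k=3: a=3, p=33, q=23

33/23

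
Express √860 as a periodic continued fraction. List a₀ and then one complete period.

a₀ = ⌊√860⌋ = 29.
With m₀=0, d₀=1 and mₖ₊₁ = dₖaₖ − mₖ, dₖ₊₁ = (n − mₖ₊₁²)/dₖ, aₖ₊₁ = ⌊(a₀+mₖ₊₁)/dₖ₊₁⌋:
  k=1: m=29, d=19, a=3
  k=2: m=28, d=4, a=14
  k=3: m=28, d=19, a=3
  k=4: m=29, d=1, a=58
d=1 and a=2a₀=58 at k=4, so the next step gives (m, d) = (29, 19) again — its k=1 value — and the period has length 4.

[29; 3, 14, 3, 58]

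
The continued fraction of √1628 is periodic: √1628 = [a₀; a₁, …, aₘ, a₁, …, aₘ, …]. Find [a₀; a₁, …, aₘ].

[40; 2, 1, 6, 1, 2, 80]

a₀ = ⌊√1628⌋ = 40.
With m₀=0, d₀=1 and mₖ₊₁ = dₖaₖ − mₖ, dₖ₊₁ = (n − mₖ₊₁²)/dₖ, aₖ₊₁ = ⌊(a₀+mₖ₊₁)/dₖ₊₁⌋:
  k=1: m=40, d=28, a=2
  k=2: m=16, d=49, a=1
  k=3: m=33, d=11, a=6
  k=4: m=33, d=49, a=1
  k=5: m=16, d=28, a=2
  k=6: m=40, d=1, a=80
d=1 and a=2a₀=80 at k=6, so the next step gives (m, d) = (40, 28) again — its k=1 value — and the period has length 6.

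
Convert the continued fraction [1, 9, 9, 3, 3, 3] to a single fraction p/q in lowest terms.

3103/2796

Fold from the inside: start with 3/1.
  3 + 1/3 = 10/3
  3 + 3/10 = 33/10
  9 + 10/33 = 307/33
  9 + 33/307 = 2796/307
  1 + 307/2796 = 3103/2796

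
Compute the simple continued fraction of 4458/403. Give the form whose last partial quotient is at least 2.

[11; 16, 8, 3]

4458 = 11*403 + 25
403 = 16*25 + 3
25 = 8*3 + 1
3 = 3*1 + 0  (stop)
So 4458/403 = [11; 16, 8, 3].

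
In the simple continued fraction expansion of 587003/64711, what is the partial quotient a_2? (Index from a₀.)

18

587003 = 9·64711 + 4604   →  a_0 = 9
64711 = 14·4604 + 255   →  a_1 = 14
4604 = 18·255 + 14   →  a_2 = 18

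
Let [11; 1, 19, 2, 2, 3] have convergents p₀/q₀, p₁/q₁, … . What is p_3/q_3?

490/41

Using pₖ = aₖpₖ₋₁ + pₖ₋₂, qₖ = aₖqₖ₋₁ + qₖ₋₂ (with p₋₁=1, p₋₂=0, q₋₁=0, q₋₂=1):
  k=0: a=11, p=11, q=1
  k=1: a=1, p=12, q=1
  k=2: a=19, p=239, q=20
  k=3: a=2, p=490, q=41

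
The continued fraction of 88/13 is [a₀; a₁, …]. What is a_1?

88 = 6·13 + 10   →  a_0 = 6
13 = 1·10 + 3   →  a_1 = 1

1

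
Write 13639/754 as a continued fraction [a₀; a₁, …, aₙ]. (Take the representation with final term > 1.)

13639 = 18·754 + 67
754 = 11·67 + 17
67 = 3·17 + 16
17 = 1·16 + 1
16 = 16·1 + 0  (stop)
So 13639/754 = [18; 11, 3, 1, 16].

[18; 11, 3, 1, 16]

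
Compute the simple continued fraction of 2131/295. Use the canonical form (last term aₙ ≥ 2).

2131 = 7·295 + 66
295 = 4·66 + 31
66 = 2·31 + 4
31 = 7·4 + 3
4 = 1·3 + 1
3 = 3·1 + 0  (stop)
So 2131/295 = [7; 4, 2, 7, 1, 3].

[7; 4, 2, 7, 1, 3]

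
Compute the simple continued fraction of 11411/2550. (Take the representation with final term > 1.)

[4; 2, 9, 2, 5, 1, 9]

11411 = 4·2550 + 1211
2550 = 2·1211 + 128
1211 = 9·128 + 59
128 = 2·59 + 10
59 = 5·10 + 9
10 = 1·9 + 1
9 = 9·1 + 0  (stop)
So 11411/2550 = [4; 2, 9, 2, 5, 1, 9].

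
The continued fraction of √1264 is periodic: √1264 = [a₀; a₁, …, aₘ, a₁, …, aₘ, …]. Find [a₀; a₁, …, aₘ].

[35; 1, 1, 4, 4, 4, 1, 1, 70]

a₀ = ⌊√1264⌋ = 35.
With m₀=0, d₀=1 and mₖ₊₁ = dₖaₖ − mₖ, dₖ₊₁ = (n − mₖ₊₁²)/dₖ, aₖ₊₁ = ⌊(a₀+mₖ₊₁)/dₖ₊₁⌋:
  k=1: m=35, d=39, a=1
  k=2: m=4, d=32, a=1
  k=3: m=28, d=15, a=4
  k=4: m=32, d=16, a=4
  k=5: m=32, d=15, a=4
  k=6: m=28, d=32, a=1
  k=7: m=4, d=39, a=1
  k=8: m=35, d=1, a=70
d=1 and a=2a₀=70 at k=8, so the next step gives (m, d) = (35, 39) again — its k=1 value — and the period has length 8.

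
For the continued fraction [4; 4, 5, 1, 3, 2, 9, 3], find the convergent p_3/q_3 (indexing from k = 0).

106/25

Using pₖ = aₖpₖ₋₁ + pₖ₋₂, qₖ = aₖqₖ₋₁ + qₖ₋₂ (with p₋₁=1, p₋₂=0, q₋₁=0, q₋₂=1):
  k=0: a=4, p=4, q=1
  k=1: a=4, p=17, q=4
  k=2: a=5, p=89, q=21
  k=3: a=1, p=106, q=25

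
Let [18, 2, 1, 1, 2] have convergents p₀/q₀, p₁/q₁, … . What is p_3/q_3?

92/5

Using pₖ = aₖpₖ₋₁ + pₖ₋₂, qₖ = aₖqₖ₋₁ + qₖ₋₂ (with p₋₁=1, p₋₂=0, q₋₁=0, q₋₂=1):
  k=0: a=18, p=18, q=1
  k=1: a=2, p=37, q=2
  k=2: a=1, p=55, q=3
  k=3: a=1, p=92, q=5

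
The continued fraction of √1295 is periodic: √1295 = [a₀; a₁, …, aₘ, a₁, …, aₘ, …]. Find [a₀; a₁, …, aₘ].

[35; 1, 70]

a₀ = ⌊√1295⌋ = 35.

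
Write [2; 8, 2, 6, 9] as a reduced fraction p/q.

Using pₖ = aₖpₖ₋₁ + pₖ₋₂ and qₖ = aₖqₖ₋₁ + qₖ₋₂:
  k=0: a=2, p=2, q=1
  k=1: a=8, p=17, q=8
  k=2: a=2, p=36, q=17
  k=3: a=6, p=233, q=110
  k=4: a=9, p=2133, q=1007

2133/1007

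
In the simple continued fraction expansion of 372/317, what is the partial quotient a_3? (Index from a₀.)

372 = 1·317 + 55   →  a_0 = 1
317 = 5·55 + 42   →  a_1 = 5
55 = 1·42 + 13   →  a_2 = 1
42 = 3·13 + 3   →  a_3 = 3

3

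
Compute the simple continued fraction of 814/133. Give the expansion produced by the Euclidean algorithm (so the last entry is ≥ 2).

814 = 6·133 + 16
133 = 8·16 + 5
16 = 3·5 + 1
5 = 5·1 + 0  (stop)
So 814/133 = [6; 8, 3, 5].

[6; 8, 3, 5]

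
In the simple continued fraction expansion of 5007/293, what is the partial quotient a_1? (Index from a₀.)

5007 = 17·293 + 26   →  a_0 = 17
293 = 11·26 + 7   →  a_1 = 11

11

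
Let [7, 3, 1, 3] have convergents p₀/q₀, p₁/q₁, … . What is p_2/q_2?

29/4

Using pₖ = aₖpₖ₋₁ + pₖ₋₂, qₖ = aₖqₖ₋₁ + qₖ₋₂ (with p₋₁=1, p₋₂=0, q₋₁=0, q₋₂=1):
  k=0: a=7, p=7, q=1
  k=1: a=3, p=22, q=3
  k=2: a=1, p=29, q=4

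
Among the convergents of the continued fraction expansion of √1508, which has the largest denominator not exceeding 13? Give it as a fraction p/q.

√1508 = [38; 1, 4, 1, 76, …] (period length 4).
Convergents:
  p_0/q_0 = 38/1
  p_1/q_1 = 39/1
  p_2/q_2 = 194/5
  p_3/q_3 = 233/6
  p_4/q_4 = 17902/461
q_3 = 6 ≤ 13 < 461 = q_4, so the answer is 233/6.

233/6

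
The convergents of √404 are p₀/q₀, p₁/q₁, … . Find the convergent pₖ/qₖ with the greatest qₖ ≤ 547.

8060/401

√404 = [20; 10, 40, …] (period length 2).
Convergents:
  p_0/q_0 = 20/1
  p_1/q_1 = 201/10
  p_2/q_2 = 8060/401
  p_3/q_3 = 80801/4020
q_2 = 401 ≤ 547 < 4020 = q_3, so the answer is 8060/401.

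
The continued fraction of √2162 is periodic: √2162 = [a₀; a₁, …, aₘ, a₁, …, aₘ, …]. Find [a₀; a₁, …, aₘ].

a₀ = ⌊√2162⌋ = 46.

[46; 2, 92]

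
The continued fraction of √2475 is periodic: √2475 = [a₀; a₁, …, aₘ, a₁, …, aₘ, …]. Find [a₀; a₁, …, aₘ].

a₀ = ⌊√2475⌋ = 49.

[49; 1, 2, 1, 98]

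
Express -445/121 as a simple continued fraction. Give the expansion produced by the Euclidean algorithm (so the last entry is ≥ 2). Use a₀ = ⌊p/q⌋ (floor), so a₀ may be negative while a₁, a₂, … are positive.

[-4; 3, 9, 1, 3]

-445 = -4·121 + 39
121 = 3·39 + 4
39 = 9·4 + 3
4 = 1·3 + 1
3 = 3·1 + 0  (stop)
So -445/121 = [-4; 3, 9, 1, 3].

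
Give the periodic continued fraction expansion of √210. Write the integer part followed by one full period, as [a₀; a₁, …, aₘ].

[14; 2, 28]

a₀ = ⌊√210⌋ = 14.
With m₀=0, d₀=1 and mₖ₊₁ = dₖaₖ − mₖ, dₖ₊₁ = (n − mₖ₊₁²)/dₖ, aₖ₊₁ = ⌊(a₀+mₖ₊₁)/dₖ₊₁⌋:
  k=1: m=14, d=14, a=2
  k=2: m=14, d=1, a=28
d=1 and a=2a₀=28 at k=2, so the next step gives (m, d) = (14, 14) again — its k=1 value — and the period has length 2.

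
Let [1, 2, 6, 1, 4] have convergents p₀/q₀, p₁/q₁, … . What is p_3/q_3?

22/15

Using pₖ = aₖpₖ₋₁ + pₖ₋₂, qₖ = aₖqₖ₋₁ + qₖ₋₂ (with p₋₁=1, p₋₂=0, q₋₁=0, q₋₂=1):
  k=0: a=1, p=1, q=1
  k=1: a=2, p=3, q=2
  k=2: a=6, p=19, q=13
  k=3: a=1, p=22, q=15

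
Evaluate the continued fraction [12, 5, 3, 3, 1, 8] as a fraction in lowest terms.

7374/605

Fold from the inside: start with 8/1.
  1 + 1/8 = 9/8
  3 + 8/9 = 35/9
  3 + 9/35 = 114/35
  5 + 35/114 = 605/114
  12 + 114/605 = 7374/605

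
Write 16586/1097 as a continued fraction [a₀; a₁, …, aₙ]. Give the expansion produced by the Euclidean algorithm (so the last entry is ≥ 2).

16586 = 15·1097 + 131
1097 = 8·131 + 49
131 = 2·49 + 33
49 = 1·33 + 16
33 = 2·16 + 1
16 = 16·1 + 0  (stop)
So 16586/1097 = [15; 8, 2, 1, 2, 16].

[15; 8, 2, 1, 2, 16]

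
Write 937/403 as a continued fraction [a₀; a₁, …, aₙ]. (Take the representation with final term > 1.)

937 = 2*403 + 131
403 = 3*131 + 10
131 = 13*10 + 1
10 = 10*1 + 0  (stop)
So 937/403 = [2; 3, 13, 10].

[2; 3, 13, 10]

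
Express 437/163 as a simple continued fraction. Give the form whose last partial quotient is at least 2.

437 = 2×163 + 111
163 = 1×111 + 52
111 = 2×52 + 7
52 = 7×7 + 3
7 = 2×3 + 1
3 = 3×1 + 0  (stop)
So 437/163 = [2; 1, 2, 7, 2, 3].

[2; 1, 2, 7, 2, 3]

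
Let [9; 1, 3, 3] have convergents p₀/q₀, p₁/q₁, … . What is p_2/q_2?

39/4

Using pₖ = aₖpₖ₋₁ + pₖ₋₂, qₖ = aₖqₖ₋₁ + qₖ₋₂ (with p₋₁=1, p₋₂=0, q₋₁=0, q₋₂=1):
  k=0: a=9, p=9, q=1
  k=1: a=1, p=10, q=1
  k=2: a=3, p=39, q=4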